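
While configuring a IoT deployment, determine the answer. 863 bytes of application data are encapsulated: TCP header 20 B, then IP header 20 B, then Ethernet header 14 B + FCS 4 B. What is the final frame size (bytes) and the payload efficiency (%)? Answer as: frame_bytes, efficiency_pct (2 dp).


TCP segment = 863 + 20 = 883 B
IP packet = 883 + 20 = 903 B
Ethernet frame = 903 + 14 + 4 = 921 B
Efficiency = app / frame = 863 / 921 = 0.937025 = 93.7025% -> 93.70% (2 dp)

921, 93.70


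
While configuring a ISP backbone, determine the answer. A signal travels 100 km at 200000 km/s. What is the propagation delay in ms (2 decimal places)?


Given: distance = 100 km, speed = 200000 km/s
Delay = distance / speed = 100 / 200000 seconds
Delay in ms = 100 * 1000 / 200000
Delay = 0.5000 ms
Rounded to 2 dp = 0.50 ms

0.50


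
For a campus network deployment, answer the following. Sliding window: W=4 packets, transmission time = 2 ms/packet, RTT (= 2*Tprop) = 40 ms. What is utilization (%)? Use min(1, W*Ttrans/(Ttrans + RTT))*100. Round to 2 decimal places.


Given: W = 4, Ttrans = 2 ms, RTT = 40 ms (= 2 * Tprop, Tprop = 20 ms)
Cycle time = Ttrans + RTT = 2 + 40 = 42 ms (first packet sent until its ACK returns)
W * Ttrans = 4 * 2 = 8 ms of sending per cycle
W * Ttrans / (Ttrans + RTT) = 8 / 42 = 0.190476
U = min(1, 0.190476) = 0.190476
U% = 19.05%

19.05


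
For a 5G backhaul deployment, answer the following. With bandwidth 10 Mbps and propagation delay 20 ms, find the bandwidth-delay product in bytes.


Given: bandwidth = 10 Mbps, delay = 20 ms
BDP in bits = 10 * 10^6 * 20 / 1000
BDP in bits = 200000
BDP in bytes = 200000 / 8 = 25000

25000


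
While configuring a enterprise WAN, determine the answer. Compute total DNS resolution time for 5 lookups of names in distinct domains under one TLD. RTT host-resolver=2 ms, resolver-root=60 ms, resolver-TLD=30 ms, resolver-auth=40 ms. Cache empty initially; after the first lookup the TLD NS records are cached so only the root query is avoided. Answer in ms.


Lookup 1 (cold cache): local + root + TLD + auth = 2 + 60 + 30 + 40 = 132 ms
Lookups 2..5 (TLD NS cached -> skip root; new domain -> still ask TLD and auth): local + TLD + auth = 2 + 30 + 40 = 72 ms each
Remaining 4 lookups: 4 * 72 = 288 ms
Total = 132 + 288 = 420 ms

420


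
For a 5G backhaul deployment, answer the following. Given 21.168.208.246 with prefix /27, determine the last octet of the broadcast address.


Given: IP = 21.168.208.246, prefix = /27
Host bits = 32 - 27 = 5
Network last octet = 246 AND mask = 224
Host part size = 2^5 - 1 = 31
Broadcast last octet = 224 OR 31 = 255

255


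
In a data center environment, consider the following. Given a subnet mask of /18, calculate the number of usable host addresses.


Given: subnet mask /18
Host bits = 32 - 18 = 14
Total addresses = 2^14 = 16384
Usable hosts = 16384 - 2 (network + broadcast) = 16382

16382


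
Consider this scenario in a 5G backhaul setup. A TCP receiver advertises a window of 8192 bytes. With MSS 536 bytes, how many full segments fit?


Given: RWND = 8192 bytes, MSS = 536 bytes
Full segments = floor(RWND / MSS)
Full segments = floor(8192 / 536)
Full segments = floor(15.2836) = 15

15


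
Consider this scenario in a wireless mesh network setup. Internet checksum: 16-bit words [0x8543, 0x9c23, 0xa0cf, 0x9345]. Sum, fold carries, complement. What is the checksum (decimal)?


Given words: [0x8543, 0x9c23, 0xa0cf, 0x9345]
Step 1: Sum all words
Raw sum = 34115 + 39971 + 41167 + 37701 = 152954
Step 2: Fold carry: (21882 + 2) = 21884
One's complement = ~21884 & 0xFFFF = 43651

43651


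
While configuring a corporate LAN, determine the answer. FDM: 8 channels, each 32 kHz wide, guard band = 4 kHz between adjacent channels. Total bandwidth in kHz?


Given: 8 channels, 32 kHz each, guard = 4 kHz
Channel bandwidth = 8 * 32 = 256 kHz
Guard bands = 7 gaps * 4 kHz = 28 kHz
Total = 256 + 28 = 284 kHz

284


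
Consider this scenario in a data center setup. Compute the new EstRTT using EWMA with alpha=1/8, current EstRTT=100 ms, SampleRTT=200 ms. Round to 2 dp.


Given: EstRTT = 100 ms, SampleRTT = 200 ms, alpha = 1/8
New EstRTT = (1 - alpha) * EstRTT + alpha * SampleRTT
(7/8) * 100 = 87.5
(1/8) * 200 = 25
New EstRTT = 87.5 + 25 = 112.5 ms -> 112.50 ms (2 dp)

112.50


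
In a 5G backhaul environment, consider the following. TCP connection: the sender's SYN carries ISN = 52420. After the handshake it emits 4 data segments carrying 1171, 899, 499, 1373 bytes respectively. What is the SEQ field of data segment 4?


The SYN occupies sequence number ISN = 52420, so the first data byte is ISN + 1 = 52421.
SEQ of data segment i = (ISN + 1) + sum of payload sizes of segments 1..i-1.
Segment 1: SEQ = 52421, payload = 1171 bytes
Segment 2: SEQ = 53592, payload = 899 bytes
Segment 3: SEQ = 54491, payload = 499 bytes
Segment 4: SEQ = 54990, payload = 1373 bytes
SEQ of segment 4 = 52421 + 1171 + 899 + 499 = 54990

54990


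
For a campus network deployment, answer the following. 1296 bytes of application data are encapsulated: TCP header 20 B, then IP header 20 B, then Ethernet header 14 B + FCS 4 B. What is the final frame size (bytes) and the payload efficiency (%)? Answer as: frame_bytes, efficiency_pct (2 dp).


TCP segment = 1296 + 20 = 1316 B
IP packet = 1316 + 20 = 1336 B
Ethernet frame = 1336 + 14 + 4 = 1354 B
Efficiency = app / frame = 1296 / 1354 = 0.957164 = 95.7164% -> 95.72% (2 dp)

1354, 95.72


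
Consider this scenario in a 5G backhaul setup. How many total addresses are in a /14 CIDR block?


Given: CIDR prefix /14
Host bits = 32 - 14 = 18
Total addresses = 2^18 = 262144

262144


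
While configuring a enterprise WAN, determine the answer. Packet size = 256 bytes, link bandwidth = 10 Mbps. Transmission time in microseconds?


Given: packet = 256 bytes, bandwidth = 10 Mbps
Packet in bits = 256 * 8 = 2048 bits
Bandwidth = 10 * 10^6 = 10000000 bps
Time = 2048 / 10000000 seconds
Time in us = 2048 * 10^6 / 10000000 = 204.8

204.8


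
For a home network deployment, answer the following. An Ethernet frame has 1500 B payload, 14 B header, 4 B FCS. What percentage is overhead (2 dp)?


Given: payload = 1500 B, header = 14 B, trailer = 4 B
Overhead bytes = header + trailer = 14 + 4 = 18
Total frame = payload + overhead = 1500 + 18 = 1518
Overhead % = 18 / 1518 * 100 = 1.1858% -> 1.19% (2 dp)

1.19


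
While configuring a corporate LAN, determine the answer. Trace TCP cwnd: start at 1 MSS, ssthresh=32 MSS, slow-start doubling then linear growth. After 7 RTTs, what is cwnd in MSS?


RTT 0: cwnd = 1 MSS (initial)
RTT 1: cwnd = 2 MSS (slow start, doubled)
RTT 2: cwnd = 4 MSS (slow start, doubled)
RTT 3: cwnd = 8 MSS (slow start, doubled)
RTT 4: cwnd = 16 MSS (slow start, doubled)
RTT 5: cwnd = 32 MSS (slow start, doubled)
RTT 6: cwnd = 33 MSS (congestion avoidance, +1)
RTT 7: cwnd = 34 MSS (congestion avoidance, +1)

34


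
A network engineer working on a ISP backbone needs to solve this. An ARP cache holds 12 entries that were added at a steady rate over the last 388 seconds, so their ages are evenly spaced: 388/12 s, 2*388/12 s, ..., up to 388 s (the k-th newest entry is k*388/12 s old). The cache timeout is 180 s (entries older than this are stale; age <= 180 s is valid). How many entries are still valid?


Ages are k * 388/12 s for k = 1..12 (spacing = 32.3333 s).
Entry k is valid iff k * 388/12 <= 180 iff k <= 12 * 180 / 388 = 5.5670
n_valid = floor(5.5670) = 5
(n_stale = 12 - 5 = 7)

5


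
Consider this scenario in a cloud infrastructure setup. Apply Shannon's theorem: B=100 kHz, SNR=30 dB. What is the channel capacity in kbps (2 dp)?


Given: B = 100 kHz, SNR = 30 dB
SNR linear = 10^(30/10) = 1000
1 + SNR = 1001
log2(1001) = 9.9672262588
C = 100 * 1000 * 9.9672262588 = 996722.6259 bps
C = 996.722626 kbps -> 996.72 kbps (2 dp)

996.72


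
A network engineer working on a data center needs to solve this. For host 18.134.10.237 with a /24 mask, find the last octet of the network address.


Given: IP = 18.134.10.237, prefix = /24
Subnet mask = 255.255.255.0
Last octet of IP: 237
Last octet of mask: 0
Network last octet = 237 AND 0 = 0

0


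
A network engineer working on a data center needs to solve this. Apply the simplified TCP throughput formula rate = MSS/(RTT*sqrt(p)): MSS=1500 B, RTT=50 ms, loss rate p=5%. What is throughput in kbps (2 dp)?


Given: MSS = 1500 bytes, RTT = 50 ms, loss = 5%
RTT in seconds = 50 / 1000 = 0.05
Loss rate = 5% = 0.05
sqrt(loss) = sqrt(0.05) = 0.223606797750
Throughput (bytes/s) = 1500 / (0.05 * 0.223606797750) = 134164.0786
Throughput (kbps) = 134164.0786 * 8 / 1000 = 1073.312629 -> 1073.31 kbps (2 dp)

1073.31


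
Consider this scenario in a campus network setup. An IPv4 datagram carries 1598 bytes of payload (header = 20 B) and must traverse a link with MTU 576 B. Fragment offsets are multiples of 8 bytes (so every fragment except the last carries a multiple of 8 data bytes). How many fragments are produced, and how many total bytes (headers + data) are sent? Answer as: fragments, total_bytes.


Max data per non-final fragment = floor((MTU - header)/8)*8 = floor((576 - 20)/8)*8 = floor(556/8)*8 = 552 B
Final fragment needs no 8-byte alignment: it can carry up to MTU - header = 556 B
Non-final fragments needed = ceil((payload - 556) / 552) = ceil(1042/552) = ceil(1.8877) = 2
Number of fragments = 2 + 1 = 3
Fragment sizes (data): 2 * 552 B + 494 B (last, 494 <= 556 OK)
Total bytes sent = payload + n_frags * header = 1598 + 3*20 = 1598 + 60 = 1658 B

3, 1658


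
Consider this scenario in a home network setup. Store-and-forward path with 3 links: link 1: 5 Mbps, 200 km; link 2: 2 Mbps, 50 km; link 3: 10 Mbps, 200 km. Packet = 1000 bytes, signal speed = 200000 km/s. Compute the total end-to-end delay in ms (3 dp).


Packet = 1000 bytes = 8000 bits. Store-and-forward: sum (t_trans + t_prop) per link.
Link 1: t_trans = 8000/(5*10^6) s = 1.6000 ms; t_prop = 200/200000 s = 1.0000 ms; subtotal = 2.6000 ms
Link 2: t_trans = 8000/(2*10^6) s = 4.0000 ms; t_prop = 50/200000 s = 0.2500 ms; subtotal = 4.2500 ms
Link 3: t_trans = 8000/(10*10^6) s = 0.8000 ms; t_prop = 200/200000 s = 1.0000 ms; subtotal = 1.8000 ms
End-to-end = 2.6000 + 4.2500 + 1.8000 = 8.6500 ms -> 8.650 ms (3 dp)

8.650


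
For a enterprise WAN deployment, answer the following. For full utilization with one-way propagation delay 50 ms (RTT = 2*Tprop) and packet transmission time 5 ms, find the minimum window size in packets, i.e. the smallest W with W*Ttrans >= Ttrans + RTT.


Given: Ttrans = 5 ms, RTT = 100 ms (= 2 * Tprop, Tprop = 50 ms)
Time until first ACK returns = Ttrans + RTT = 5 + 100 = 105 ms
Need W * Ttrans >= Ttrans + RTT  ->  W >= (Ttrans + RTT) / Ttrans
(Ttrans + RTT) / Ttrans = 105 / 5 = 21
W_min = ceil(21) = 21

21


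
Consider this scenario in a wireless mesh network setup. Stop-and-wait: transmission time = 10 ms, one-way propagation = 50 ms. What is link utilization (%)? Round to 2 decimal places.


Given: Ttrans = 10 ms, Tprop = 50 ms
RTT = 2 * Tprop = 2 * 50 = 100 ms
U = Ttrans / (Ttrans + RTT)
U = 10 / (10 + 100)
U = 10 / 110 = 0.090909
U% = 9.09%

9.09


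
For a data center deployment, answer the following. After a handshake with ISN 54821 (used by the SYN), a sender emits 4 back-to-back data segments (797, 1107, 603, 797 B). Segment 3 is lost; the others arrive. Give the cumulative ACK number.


SYN uses sequence number 54821; first data byte = ISN + 1 = 54822.
Segment 1: SEQ = 54822, len = 797 B, covers [54822, 55618]
Segment 2: SEQ = 55619, len = 1107 B, covers [55619, 56725]
Segment 3: SEQ = 56726, len = 603 B, covers [56726, 57328] [LOST]
Segment 4: SEQ = 57329, len = 797 B, covers [57329, 58125]
In-order data received: bytes [54822, 56725] (segments 1..2).
Segment 3 missing -> gap begins at byte 56726; later segments buffered out of order.
Cumulative ACK = next expected in-order byte = 54822 + 797 + 1107 = 56726

56726


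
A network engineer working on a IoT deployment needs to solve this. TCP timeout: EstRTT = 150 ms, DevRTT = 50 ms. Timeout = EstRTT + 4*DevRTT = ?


Given: EstRTT = 150 ms, DevRTT = 50 ms
Timeout = EstRTT + 4 * DevRTT
4 * DevRTT = 4 * 50 = 200
Timeout = 150 + 200 = 350 ms

350


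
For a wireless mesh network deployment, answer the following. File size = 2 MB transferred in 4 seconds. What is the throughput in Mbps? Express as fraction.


Given: file = 2 MB, time = 4 s
File in Mb = 2 * 8 = 16 Mb
Throughput = 16 / 4 Mbps
Throughput = 4 Mbps

4


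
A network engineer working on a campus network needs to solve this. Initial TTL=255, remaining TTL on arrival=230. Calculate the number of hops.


Given: initial TTL = 255, received TTL = 230
Hops = initial TTL - received TTL
Hops = 255 - 230 = 25

25


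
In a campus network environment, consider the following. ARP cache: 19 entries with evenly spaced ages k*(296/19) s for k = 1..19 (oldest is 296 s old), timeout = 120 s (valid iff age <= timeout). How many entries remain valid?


Ages are k * 296/19 s for k = 1..19 (spacing = 15.5789 s).
Entry k is valid iff k * 296/19 <= 120 iff k <= 19 * 120 / 296 = 7.7027
n_valid = floor(7.7027) = 7
(n_stale = 19 - 7 = 12)

7


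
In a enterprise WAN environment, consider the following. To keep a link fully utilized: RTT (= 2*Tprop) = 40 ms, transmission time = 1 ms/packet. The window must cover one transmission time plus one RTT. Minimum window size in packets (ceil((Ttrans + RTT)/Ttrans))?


Given: Ttrans = 1 ms, RTT = 40 ms (= 2 * Tprop, Tprop = 20 ms)
Time until first ACK returns = Ttrans + RTT = 1 + 40 = 41 ms
Need W * Ttrans >= Ttrans + RTT  ->  W >= (Ttrans + RTT) / Ttrans
(Ttrans + RTT) / Ttrans = 41 / 1 = 41
W_min = ceil(41) = 41

41


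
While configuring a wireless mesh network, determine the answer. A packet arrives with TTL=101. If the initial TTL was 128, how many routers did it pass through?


Given: initial TTL = 128, received TTL = 101
Hops = initial TTL - received TTL
Hops = 128 - 101 = 27

27


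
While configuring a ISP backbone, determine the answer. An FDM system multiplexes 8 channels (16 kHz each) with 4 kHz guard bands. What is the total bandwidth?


Given: 8 channels, 16 kHz each, guard = 4 kHz
Channel bandwidth = 8 * 16 = 128 kHz
Guard bands = 7 gaps * 4 kHz = 28 kHz
Total = 128 + 28 = 156 kHz

156


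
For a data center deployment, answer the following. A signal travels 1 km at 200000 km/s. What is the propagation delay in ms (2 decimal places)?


Given: distance = 1 km, speed = 200000 km/s
Delay = distance / speed = 1 / 200000 seconds
Delay in ms = 1 * 1000 / 200000
Delay = 0.0050 ms
Rounded to 2 dp = 0.01 ms

0.01


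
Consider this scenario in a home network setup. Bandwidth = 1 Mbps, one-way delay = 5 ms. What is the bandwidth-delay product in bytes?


Given: bandwidth = 1 Mbps, delay = 5 ms
BDP in bits = 1 * 10^6 * 5 / 1000
BDP in bits = 5000
BDP in bytes = 5000 / 8 = 625

625


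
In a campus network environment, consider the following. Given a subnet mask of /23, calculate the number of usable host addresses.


Given: subnet mask /23
Host bits = 32 - 23 = 9
Total addresses = 2^9 = 512
Usable hosts = 512 - 2 (network + broadcast) = 510

510


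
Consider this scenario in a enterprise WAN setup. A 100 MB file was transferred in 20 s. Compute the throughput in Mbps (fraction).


Given: file = 100 MB, time = 20 s
File in Mb = 100 * 8 = 800 Mb
Throughput = 800 / 20 Mbps
Throughput = 40 Mbps

40


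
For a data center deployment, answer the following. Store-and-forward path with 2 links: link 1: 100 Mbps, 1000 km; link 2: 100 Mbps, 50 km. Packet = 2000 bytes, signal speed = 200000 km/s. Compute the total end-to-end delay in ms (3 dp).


Packet = 2000 bytes = 16000 bits. Store-and-forward: sum (t_trans + t_prop) per link.
Link 1: t_trans = 16000/(100*10^6) s = 0.1600 ms; t_prop = 1000/200000 s = 5.0000 ms; subtotal = 5.1600 ms
Link 2: t_trans = 16000/(100*10^6) s = 0.1600 ms; t_prop = 50/200000 s = 0.2500 ms; subtotal = 0.4100 ms
End-to-end = 5.1600 + 0.4100 = 5.5700 ms -> 5.570 ms (3 dp)

5.570


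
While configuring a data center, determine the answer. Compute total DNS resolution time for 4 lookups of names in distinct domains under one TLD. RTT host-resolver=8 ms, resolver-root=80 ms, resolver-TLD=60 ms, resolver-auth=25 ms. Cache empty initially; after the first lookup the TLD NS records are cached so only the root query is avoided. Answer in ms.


Lookup 1 (cold cache): local + root + TLD + auth = 8 + 80 + 60 + 25 = 173 ms
Lookups 2..4 (TLD NS cached -> skip root; new domain -> still ask TLD and auth): local + TLD + auth = 8 + 60 + 25 = 93 ms each
Remaining 3 lookups: 3 * 93 = 279 ms
Total = 173 + 279 = 452 ms

452


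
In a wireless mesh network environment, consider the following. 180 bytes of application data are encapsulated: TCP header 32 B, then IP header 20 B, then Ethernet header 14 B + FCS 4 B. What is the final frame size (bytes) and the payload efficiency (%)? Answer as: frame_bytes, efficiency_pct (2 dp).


TCP segment = 180 + 32 = 212 B
IP packet = 212 + 20 = 232 B
Ethernet frame = 232 + 14 + 4 = 250 B
Efficiency = app / frame = 180 / 250 = 0.720000 = 72.0000% -> 72.00% (2 dp)

250, 72.00


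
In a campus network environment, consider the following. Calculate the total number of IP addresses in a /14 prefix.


Given: CIDR prefix /14
Host bits = 32 - 14 = 18
Total addresses = 2^18 = 262144

262144


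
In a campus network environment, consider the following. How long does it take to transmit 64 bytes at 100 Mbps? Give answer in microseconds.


Given: packet = 64 bytes, bandwidth = 100 Mbps
Packet in bits = 64 * 8 = 512 bits
Bandwidth = 100 * 10^6 = 100000000 bps
Time = 512 / 100000000 seconds
Time in us = 512 * 10^6 / 100000000 = 5.12

5.12


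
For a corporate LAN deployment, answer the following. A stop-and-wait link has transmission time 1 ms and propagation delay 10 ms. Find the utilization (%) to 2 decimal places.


Given: Ttrans = 1 ms, Tprop = 10 ms
RTT = 2 * Tprop = 2 * 10 = 20 ms
U = Ttrans / (Ttrans + RTT)
U = 1 / (1 + 20)
U = 1 / 21 = 0.047619
U% = 4.76%

4.76


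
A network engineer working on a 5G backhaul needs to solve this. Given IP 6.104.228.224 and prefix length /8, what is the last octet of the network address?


Given: IP = 6.104.228.224, prefix = /8
Subnet mask = 255.0.0.0
Last octet of IP: 224
Last octet of mask: 0
Network last octet = 224 AND 0 = 0

0


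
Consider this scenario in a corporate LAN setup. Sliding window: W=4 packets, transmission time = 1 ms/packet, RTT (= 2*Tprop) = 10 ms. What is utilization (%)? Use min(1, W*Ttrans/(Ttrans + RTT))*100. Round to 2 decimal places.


Given: W = 4, Ttrans = 1 ms, RTT = 10 ms (= 2 * Tprop, Tprop = 5 ms)
Cycle time = Ttrans + RTT = 1 + 10 = 11 ms (first packet sent until its ACK returns)
W * Ttrans = 4 * 1 = 4 ms of sending per cycle
W * Ttrans / (Ttrans + RTT) = 4 / 11 = 0.363636
U = min(1, 0.363636) = 0.363636
U% = 36.36%

36.36


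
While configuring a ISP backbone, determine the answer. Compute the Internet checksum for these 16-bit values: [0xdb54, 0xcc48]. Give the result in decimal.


Given words: [0xdb54, 0xcc48]
Step 1: Sum all words
Raw sum = 56148 + 52296 = 108444
Step 2: Fold carry: (42908 + 1) = 42909
One's complement = ~42909 & 0xFFFF = 22626

22626


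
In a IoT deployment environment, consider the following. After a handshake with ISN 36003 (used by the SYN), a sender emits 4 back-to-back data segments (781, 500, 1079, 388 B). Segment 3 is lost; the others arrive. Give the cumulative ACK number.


SYN uses sequence number 36003; first data byte = ISN + 1 = 36004.
Segment 1: SEQ = 36004, len = 781 B, covers [36004, 36784]
Segment 2: SEQ = 36785, len = 500 B, covers [36785, 37284]
Segment 3: SEQ = 37285, len = 1079 B, covers [37285, 38363] [LOST]
Segment 4: SEQ = 38364, len = 388 B, covers [38364, 38751]
In-order data received: bytes [36004, 37284] (segments 1..2).
Segment 3 missing -> gap begins at byte 37285; later segments buffered out of order.
Cumulative ACK = next expected in-order byte = 36004 + 781 + 500 = 37285

37285


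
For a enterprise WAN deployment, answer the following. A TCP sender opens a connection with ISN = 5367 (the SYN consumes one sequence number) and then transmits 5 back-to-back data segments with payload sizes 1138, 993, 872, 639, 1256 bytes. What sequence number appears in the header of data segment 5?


The SYN occupies sequence number ISN = 5367, so the first data byte is ISN + 1 = 5368.
SEQ of data segment i = (ISN + 1) + sum of payload sizes of segments 1..i-1.
Segment 1: SEQ = 5368, payload = 1138 bytes
Segment 2: SEQ = 6506, payload = 993 bytes
Segment 3: SEQ = 7499, payload = 872 bytes
Segment 4: SEQ = 8371, payload = 639 bytes
Segment 5: SEQ = 9010, payload = 1256 bytes
SEQ of segment 5 = 5368 + 1138 + 993 + 872 + 639 = 9010

9010


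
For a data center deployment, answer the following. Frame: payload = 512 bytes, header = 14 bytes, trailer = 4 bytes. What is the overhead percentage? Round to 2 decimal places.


Given: payload = 512 B, header = 14 B, trailer = 4 B
Overhead bytes = header + trailer = 14 + 4 = 18
Total frame = payload + overhead = 512 + 18 = 530
Overhead % = 18 / 530 * 100 = 3.3962% -> 3.40% (2 dp)

3.40


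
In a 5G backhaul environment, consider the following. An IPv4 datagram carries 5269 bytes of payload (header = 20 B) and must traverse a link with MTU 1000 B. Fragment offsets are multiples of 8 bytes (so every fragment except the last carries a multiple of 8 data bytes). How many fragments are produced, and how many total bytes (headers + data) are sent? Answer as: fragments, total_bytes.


Max data per non-final fragment = floor((MTU - header)/8)*8 = floor((1000 - 20)/8)*8 = floor(980/8)*8 = 976 B
Final fragment needs no 8-byte alignment: it can carry up to MTU - header = 980 B
Non-final fragments needed = ceil((payload - 980) / 976) = ceil(4289/976) = ceil(4.3945) = 5
Number of fragments = 5 + 1 = 6
Fragment sizes (data): 5 * 976 B + 389 B (last, 389 <= 980 OK)
Total bytes sent = payload + n_frags * header = 5269 + 6*20 = 5269 + 120 = 5389 B

6, 5389


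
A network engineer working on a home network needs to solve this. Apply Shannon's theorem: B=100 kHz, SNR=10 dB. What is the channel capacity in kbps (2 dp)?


Given: B = 100 kHz, SNR = 10 dB
SNR linear = 10^(10/10) = 10
1 + SNR = 11
log2(11) = 3.4594316186
C = 100 * 1000 * 3.4594316186 = 345943.1619 bps
C = 345.943162 kbps -> 345.94 kbps (2 dp)

345.94


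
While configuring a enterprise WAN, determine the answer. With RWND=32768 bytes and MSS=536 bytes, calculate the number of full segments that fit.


Given: RWND = 32768 bytes, MSS = 536 bytes
Full segments = floor(RWND / MSS)
Full segments = floor(32768 / 536)
Full segments = floor(61.1343) = 61

61


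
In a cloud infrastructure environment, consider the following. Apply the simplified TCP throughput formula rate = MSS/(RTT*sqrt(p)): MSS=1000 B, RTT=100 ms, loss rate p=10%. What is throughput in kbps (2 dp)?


Given: MSS = 1000 bytes, RTT = 100 ms, loss = 10%
RTT in seconds = 100 / 1000 = 0.1
Loss rate = 10% = 0.1
sqrt(loss) = sqrt(0.1) = 0.316227766017
Throughput (bytes/s) = 1000 / (0.1 * 0.316227766017) = 31622.7766
Throughput (kbps) = 31622.7766 * 8 / 1000 = 252.982213 -> 252.98 kbps (2 dp)

252.98


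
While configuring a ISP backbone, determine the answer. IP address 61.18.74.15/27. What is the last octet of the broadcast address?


Given: IP = 61.18.74.15, prefix = /27
Host bits = 32 - 27 = 5
Network last octet = 15 AND mask = 0
Host part size = 2^5 - 1 = 31
Broadcast last octet = 0 OR 31 = 31

31


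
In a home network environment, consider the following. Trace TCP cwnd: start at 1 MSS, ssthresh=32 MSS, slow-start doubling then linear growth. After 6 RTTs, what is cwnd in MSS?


RTT 0: cwnd = 1 MSS (initial)
RTT 1: cwnd = 2 MSS (slow start, doubled)
RTT 2: cwnd = 4 MSS (slow start, doubled)
RTT 3: cwnd = 8 MSS (slow start, doubled)
RTT 4: cwnd = 16 MSS (slow start, doubled)
RTT 5: cwnd = 32 MSS (slow start, doubled)
RTT 6: cwnd = 33 MSS (congestion avoidance, +1)

33


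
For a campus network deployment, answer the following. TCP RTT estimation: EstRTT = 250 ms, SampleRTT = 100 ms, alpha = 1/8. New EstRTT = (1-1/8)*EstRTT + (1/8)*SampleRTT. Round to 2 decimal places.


Given: EstRTT = 250 ms, SampleRTT = 100 ms, alpha = 1/8
New EstRTT = (1 - alpha) * EstRTT + alpha * SampleRTT
(7/8) * 250 = 218.75
(1/8) * 100 = 12.5
New EstRTT = 218.75 + 12.5 = 231.25 ms -> 231.25 ms (2 dp)

231.25


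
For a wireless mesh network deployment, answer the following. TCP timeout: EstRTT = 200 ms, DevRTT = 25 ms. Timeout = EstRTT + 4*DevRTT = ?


Given: EstRTT = 200 ms, DevRTT = 25 ms
Timeout = EstRTT + 4 * DevRTT
4 * DevRTT = 4 * 25 = 100
Timeout = 200 + 100 = 300 ms

300


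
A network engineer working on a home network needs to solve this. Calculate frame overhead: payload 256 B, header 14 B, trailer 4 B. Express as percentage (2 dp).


Given: payload = 256 B, header = 14 B, trailer = 4 B
Overhead bytes = header + trailer = 14 + 4 = 18
Total frame = payload + overhead = 256 + 18 = 274
Overhead % = 18 / 274 * 100 = 6.5693% -> 6.57% (2 dp)

6.57


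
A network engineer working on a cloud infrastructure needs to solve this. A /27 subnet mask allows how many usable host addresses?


Given: subnet mask /27
Host bits = 32 - 27 = 5
Total addresses = 2^5 = 32
Usable hosts = 32 - 2 (network + broadcast) = 30

30


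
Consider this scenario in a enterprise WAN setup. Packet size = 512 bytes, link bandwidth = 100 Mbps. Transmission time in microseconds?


Given: packet = 512 bytes, bandwidth = 100 Mbps
Packet in bits = 512 * 8 = 4096 bits
Bandwidth = 100 * 10^6 = 100000000 bps
Time = 4096 / 100000000 seconds
Time in us = 4096 * 10^6 / 100000000 = 40.96

40.96


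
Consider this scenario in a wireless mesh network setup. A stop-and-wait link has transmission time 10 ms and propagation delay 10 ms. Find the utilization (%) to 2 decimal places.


Given: Ttrans = 10 ms, Tprop = 10 ms
RTT = 2 * Tprop = 2 * 10 = 20 ms
U = Ttrans / (Ttrans + RTT)
U = 10 / (10 + 20)
U = 10 / 30 = 0.333333
U% = 33.33%

33.33


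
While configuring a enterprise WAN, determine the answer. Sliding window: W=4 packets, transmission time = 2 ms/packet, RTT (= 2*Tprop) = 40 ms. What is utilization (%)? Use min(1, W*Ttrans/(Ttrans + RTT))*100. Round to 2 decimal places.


Given: W = 4, Ttrans = 2 ms, RTT = 40 ms (= 2 * Tprop, Tprop = 20 ms)
Cycle time = Ttrans + RTT = 2 + 40 = 42 ms (first packet sent until its ACK returns)
W * Ttrans = 4 * 2 = 8 ms of sending per cycle
W * Ttrans / (Ttrans + RTT) = 8 / 42 = 0.190476
U = min(1, 0.190476) = 0.190476
U% = 19.05%

19.05


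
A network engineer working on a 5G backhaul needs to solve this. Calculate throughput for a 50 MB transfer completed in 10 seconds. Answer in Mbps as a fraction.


Given: file = 50 MB, time = 10 s
File in Mb = 50 * 8 = 400 Mb
Throughput = 400 / 10 Mbps
Throughput = 40 Mbps

40


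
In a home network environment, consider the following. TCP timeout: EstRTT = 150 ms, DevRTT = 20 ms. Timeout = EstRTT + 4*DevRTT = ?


Given: EstRTT = 150 ms, DevRTT = 20 ms
Timeout = EstRTT + 4 * DevRTT
4 * DevRTT = 4 * 20 = 80
Timeout = 150 + 80 = 230 ms

230


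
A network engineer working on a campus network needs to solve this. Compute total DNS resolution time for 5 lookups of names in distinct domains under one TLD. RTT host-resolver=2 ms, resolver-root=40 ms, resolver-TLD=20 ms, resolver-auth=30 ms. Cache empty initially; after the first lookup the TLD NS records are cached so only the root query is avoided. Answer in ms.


Lookup 1 (cold cache): local + root + TLD + auth = 2 + 40 + 20 + 30 = 92 ms
Lookups 2..5 (TLD NS cached -> skip root; new domain -> still ask TLD and auth): local + TLD + auth = 2 + 20 + 30 = 52 ms each
Remaining 4 lookups: 4 * 52 = 208 ms
Total = 92 + 208 = 300 ms

300


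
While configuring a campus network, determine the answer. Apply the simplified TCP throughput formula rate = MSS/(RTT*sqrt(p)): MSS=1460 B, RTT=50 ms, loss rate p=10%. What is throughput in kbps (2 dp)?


Given: MSS = 1460 bytes, RTT = 50 ms, loss = 10%
RTT in seconds = 50 / 1000 = 0.05
Loss rate = 10% = 0.1
sqrt(loss) = sqrt(0.1) = 0.316227766017
Throughput (bytes/s) = 1460 / (0.05 * 0.316227766017) = 92338.5077
Throughput (kbps) = 92338.5077 * 8 / 1000 = 738.708061 -> 738.71 kbps (2 dp)

738.71


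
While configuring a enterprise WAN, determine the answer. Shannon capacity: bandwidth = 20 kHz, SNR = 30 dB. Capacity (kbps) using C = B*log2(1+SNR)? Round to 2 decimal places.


Given: B = 20 kHz, SNR = 30 dB
SNR linear = 10^(30/10) = 1000
1 + SNR = 1001
log2(1001) = 9.9672262588
C = 20 * 1000 * 9.9672262588 = 199344.5252 bps
C = 199.344525 kbps -> 199.34 kbps (2 dp)

199.34


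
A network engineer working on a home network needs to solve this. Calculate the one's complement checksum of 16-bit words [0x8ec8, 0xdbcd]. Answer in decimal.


Given words: [0x8ec8, 0xdbcd]
Step 1: Sum all words
Raw sum = 36552 + 56269 = 92821
Step 2: Fold carry: (27285 + 1) = 27286
One's complement = ~27286 & 0xFFFF = 38249

38249


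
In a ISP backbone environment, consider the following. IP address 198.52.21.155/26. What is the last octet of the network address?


Given: IP = 198.52.21.155, prefix = /26
Subnet mask = 255.255.255.192
Last octet of IP: 155
Last octet of mask: 192
Network last octet = 155 AND 192 = 128

128


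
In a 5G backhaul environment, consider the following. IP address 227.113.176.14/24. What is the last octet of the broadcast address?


Given: IP = 227.113.176.14, prefix = /24
Host bits = 32 - 24 = 8
Network last octet = 14 AND mask = 0
Host part size = 2^8 - 1 = 255
Broadcast last octet = 0 OR 255 = 255

255


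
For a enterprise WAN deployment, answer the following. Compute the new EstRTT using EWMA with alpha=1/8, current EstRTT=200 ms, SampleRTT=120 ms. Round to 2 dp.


Given: EstRTT = 200 ms, SampleRTT = 120 ms, alpha = 1/8
New EstRTT = (1 - alpha) * EstRTT + alpha * SampleRTT
(7/8) * 200 = 175
(1/8) * 120 = 15
New EstRTT = 175 + 15 = 190 ms -> 190.00 ms (2 dp)

190.00


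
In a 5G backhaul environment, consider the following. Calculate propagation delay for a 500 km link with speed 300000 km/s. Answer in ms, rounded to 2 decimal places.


Given: distance = 500 km, speed = 300000 km/s
Delay = distance / speed = 500 / 300000 seconds
Delay in ms = 500 * 1000 / 300000
Delay = 1.6667 ms
Rounded to 2 dp = 1.67 ms

1.67


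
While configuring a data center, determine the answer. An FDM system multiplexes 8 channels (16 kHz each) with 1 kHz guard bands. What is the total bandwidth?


Given: 8 channels, 16 kHz each, guard = 1 kHz
Channel bandwidth = 8 * 16 = 128 kHz
Guard bands = 7 gaps * 1 kHz = 7 kHz
Total = 128 + 7 = 135 kHz

135


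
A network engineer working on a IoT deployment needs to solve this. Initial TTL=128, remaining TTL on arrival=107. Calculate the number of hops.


Given: initial TTL = 128, received TTL = 107
Hops = initial TTL - received TTL
Hops = 128 - 107 = 21

21


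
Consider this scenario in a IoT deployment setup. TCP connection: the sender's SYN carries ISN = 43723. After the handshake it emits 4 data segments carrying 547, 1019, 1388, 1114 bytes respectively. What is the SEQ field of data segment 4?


The SYN occupies sequence number ISN = 43723, so the first data byte is ISN + 1 = 43724.
SEQ of data segment i = (ISN + 1) + sum of payload sizes of segments 1..i-1.
Segment 1: SEQ = 43724, payload = 547 bytes
Segment 2: SEQ = 44271, payload = 1019 bytes
Segment 3: SEQ = 45290, payload = 1388 bytes
Segment 4: SEQ = 46678, payload = 1114 bytes
SEQ of segment 4 = 43724 + 547 + 1019 + 1388 = 46678

46678


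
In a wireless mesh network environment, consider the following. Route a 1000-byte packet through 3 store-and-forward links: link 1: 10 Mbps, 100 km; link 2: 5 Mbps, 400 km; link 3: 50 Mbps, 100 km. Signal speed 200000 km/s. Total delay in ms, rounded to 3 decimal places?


Packet = 1000 bytes = 8000 bits. Store-and-forward: sum (t_trans + t_prop) per link.
Link 1: t_trans = 8000/(10*10^6) s = 0.8000 ms; t_prop = 100/200000 s = 0.5000 ms; subtotal = 1.3000 ms
Link 2: t_trans = 8000/(5*10^6) s = 1.6000 ms; t_prop = 400/200000 s = 2.0000 ms; subtotal = 3.6000 ms
Link 3: t_trans = 8000/(50*10^6) s = 0.1600 ms; t_prop = 100/200000 s = 0.5000 ms; subtotal = 0.6600 ms
End-to-end = 1.3000 + 3.6000 + 0.6600 = 5.5600 ms -> 5.560 ms (3 dp)

5.560


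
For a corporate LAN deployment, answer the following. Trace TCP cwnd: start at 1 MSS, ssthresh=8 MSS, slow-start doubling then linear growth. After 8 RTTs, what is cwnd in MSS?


RTT 0: cwnd = 1 MSS (initial)
RTT 1: cwnd = 2 MSS (slow start, doubled)
RTT 2: cwnd = 4 MSS (slow start, doubled)
RTT 3: cwnd = 8 MSS (slow start, doubled)
RTT 4: cwnd = 9 MSS (congestion avoidance, +1)
RTT 5: cwnd = 10 MSS (congestion avoidance, +1)
RTT 6: cwnd = 11 MSS (congestion avoidance, +1)
RTT 7: cwnd = 12 MSS (congestion avoidance, +1)
RTT 8: cwnd = 13 MSS (congestion avoidance, +1)

13


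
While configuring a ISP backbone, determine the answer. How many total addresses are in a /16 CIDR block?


Given: CIDR prefix /16
Host bits = 32 - 16 = 16
Total addresses = 2^16 = 65536

65536


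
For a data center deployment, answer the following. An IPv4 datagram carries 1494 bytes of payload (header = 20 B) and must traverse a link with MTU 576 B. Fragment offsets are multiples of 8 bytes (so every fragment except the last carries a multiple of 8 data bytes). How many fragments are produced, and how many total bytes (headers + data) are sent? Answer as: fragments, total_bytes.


Max data per non-final fragment = floor((MTU - header)/8)*8 = floor((576 - 20)/8)*8 = floor(556/8)*8 = 552 B
Final fragment needs no 8-byte alignment: it can carry up to MTU - header = 556 B
Non-final fragments needed = ceil((payload - 556) / 552) = ceil(938/552) = ceil(1.6993) = 2
Number of fragments = 2 + 1 = 3
Fragment sizes (data): 2 * 552 B + 390 B (last, 390 <= 556 OK)
Total bytes sent = payload + n_frags * header = 1494 + 3*20 = 1494 + 60 = 1554 B

3, 1554


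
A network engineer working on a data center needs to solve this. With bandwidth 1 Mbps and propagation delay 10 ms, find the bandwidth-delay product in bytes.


Given: bandwidth = 1 Mbps, delay = 10 ms
BDP in bits = 1 * 10^6 * 10 / 1000
BDP in bits = 10000
BDP in bytes = 10000 / 8 = 1250

1250


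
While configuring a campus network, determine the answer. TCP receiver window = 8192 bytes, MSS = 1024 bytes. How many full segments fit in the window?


Given: RWND = 8192 bytes, MSS = 1024 bytes
Full segments = floor(RWND / MSS)
Full segments = floor(8192 / 1024)
Full segments = floor(8.0) = 8

8


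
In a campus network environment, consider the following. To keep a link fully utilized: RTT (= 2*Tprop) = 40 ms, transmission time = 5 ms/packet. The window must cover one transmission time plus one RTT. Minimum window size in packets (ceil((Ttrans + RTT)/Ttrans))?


Given: Ttrans = 5 ms, RTT = 40 ms (= 2 * Tprop, Tprop = 20 ms)
Time until first ACK returns = Ttrans + RTT = 5 + 40 = 45 ms
Need W * Ttrans >= Ttrans + RTT  ->  W >= (Ttrans + RTT) / Ttrans
(Ttrans + RTT) / Ttrans = 45 / 5 = 9
W_min = ceil(9) = 9

9


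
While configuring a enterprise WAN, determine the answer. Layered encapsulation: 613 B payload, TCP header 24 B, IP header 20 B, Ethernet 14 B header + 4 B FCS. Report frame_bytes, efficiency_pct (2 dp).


TCP segment = 613 + 24 = 637 B
IP packet = 637 + 20 = 657 B
Ethernet frame = 657 + 14 + 4 = 675 B
Efficiency = app / frame = 613 / 675 = 0.908148 = 90.8148% -> 90.81% (2 dp)

675, 90.81


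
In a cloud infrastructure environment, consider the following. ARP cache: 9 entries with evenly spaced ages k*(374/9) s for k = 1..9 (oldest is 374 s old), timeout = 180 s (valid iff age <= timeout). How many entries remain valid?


Ages are k * 374/9 s for k = 1..9 (spacing = 41.5556 s).
Entry k is valid iff k * 374/9 <= 180 iff k <= 9 * 180 / 374 = 4.3316
n_valid = floor(4.3316) = 4
(n_stale = 9 - 4 = 5)

4


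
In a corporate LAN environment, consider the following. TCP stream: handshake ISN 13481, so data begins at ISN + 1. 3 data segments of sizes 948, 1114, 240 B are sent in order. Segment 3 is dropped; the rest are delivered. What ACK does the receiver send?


SYN uses sequence number 13481; first data byte = ISN + 1 = 13482.
Segment 1: SEQ = 13482, len = 948 B, covers [13482, 14429]
Segment 2: SEQ = 14430, len = 1114 B, covers [14430, 15543]
Segment 3: SEQ = 15544, len = 240 B, covers [15544, 15783] [LOST]
In-order data received: bytes [13482, 15543] (segments 1..2).
Segment 3 missing -> gap begins at byte 15544.
Cumulative ACK = next expected in-order byte = 13482 + 948 + 1114 = 15544

15544


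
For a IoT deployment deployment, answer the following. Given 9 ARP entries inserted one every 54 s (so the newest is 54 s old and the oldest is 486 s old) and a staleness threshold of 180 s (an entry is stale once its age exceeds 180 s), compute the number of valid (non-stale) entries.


Ages are k * 486/9 s for k = 1..9 (spacing = 54.0000 s).
Entry k is valid iff k * 486/9 <= 180 iff k <= 9 * 180 / 486 = 3.3333
n_valid = floor(3.3333) = 3
(n_stale = 9 - 3 = 6)

3


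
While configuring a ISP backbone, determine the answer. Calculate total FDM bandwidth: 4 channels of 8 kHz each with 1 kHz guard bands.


Given: 4 channels, 8 kHz each, guard = 1 kHz
Channel bandwidth = 4 * 8 = 32 kHz
Guard bands = 3 gaps * 1 kHz = 3 kHz
Total = 32 + 3 = 35 kHz

35


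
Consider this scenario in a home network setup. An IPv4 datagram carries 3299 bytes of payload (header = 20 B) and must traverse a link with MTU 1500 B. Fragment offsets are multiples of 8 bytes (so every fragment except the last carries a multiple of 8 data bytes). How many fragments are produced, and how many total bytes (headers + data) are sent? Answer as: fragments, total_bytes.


Max data per non-final fragment = floor((MTU - header)/8)*8 = floor((1500 - 20)/8)*8 = floor(1480/8)*8 = 1480 B
Final fragment needs no 8-byte alignment: it can carry up to MTU - header = 1480 B
Non-final fragments needed = ceil((payload - 1480) / 1480) = ceil(1819/1480) = ceil(1.2291) = 2
Number of fragments = 2 + 1 = 3
Fragment sizes (data): 2 * 1480 B + 339 B (last, 339 <= 1480 OK)
Total bytes sent = payload + n_frags * header = 3299 + 3*20 = 3299 + 60 = 3359 B

3, 3359


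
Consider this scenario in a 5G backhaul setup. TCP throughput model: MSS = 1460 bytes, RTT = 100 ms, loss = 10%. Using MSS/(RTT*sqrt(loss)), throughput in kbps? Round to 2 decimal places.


Given: MSS = 1460 bytes, RTT = 100 ms, loss = 10%
RTT in seconds = 100 / 1000 = 0.1
Loss rate = 10% = 0.1
sqrt(loss) = sqrt(0.1) = 0.316227766017
Throughput (bytes/s) = 1460 / (0.1 * 0.316227766017) = 46169.2538
Throughput (kbps) = 46169.2538 * 8 / 1000 = 369.354031 -> 369.35 kbps (2 dp)

369.35


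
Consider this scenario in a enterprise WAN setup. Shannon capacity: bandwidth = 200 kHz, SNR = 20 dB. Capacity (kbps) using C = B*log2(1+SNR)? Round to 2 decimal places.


Given: B = 200 kHz, SNR = 20 dB
SNR linear = 10^(20/10) = 100
1 + SNR = 101
log2(101) = 6.6582114828
C = 200 * 1000 * 6.6582114828 = 1331642.2966 bps
C = 1331.642297 kbps -> 1331.64 kbps (2 dp)

1331.64


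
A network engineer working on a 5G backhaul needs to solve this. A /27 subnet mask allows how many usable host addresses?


Given: subnet mask /27
Host bits = 32 - 27 = 5
Total addresses = 2^5 = 32
Usable hosts = 32 - 2 (network + broadcast) = 30

30


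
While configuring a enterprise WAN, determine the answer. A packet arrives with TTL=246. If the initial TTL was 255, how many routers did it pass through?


Given: initial TTL = 255, received TTL = 246
Hops = initial TTL - received TTL
Hops = 255 - 246 = 9

9


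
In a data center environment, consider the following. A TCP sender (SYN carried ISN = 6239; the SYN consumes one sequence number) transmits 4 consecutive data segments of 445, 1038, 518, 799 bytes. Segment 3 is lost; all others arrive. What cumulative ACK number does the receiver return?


SYN uses sequence number 6239; first data byte = ISN + 1 = 6240.
Segment 1: SEQ = 6240, len = 445 B, covers [6240, 6684]
Segment 2: SEQ = 6685, len = 1038 B, covers [6685, 7722]
Segment 3: SEQ = 7723, len = 518 B, covers [7723, 8240] [LOST]
Segment 4: SEQ = 8241, len = 799 B, covers [8241, 9039]
In-order data received: bytes [6240, 7722] (segments 1..2).
Segment 3 missing -> gap begins at byte 7723; later segments buffered out of order.
Cumulative ACK = next expected in-order byte = 6240 + 445 + 1038 = 7723

7723
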